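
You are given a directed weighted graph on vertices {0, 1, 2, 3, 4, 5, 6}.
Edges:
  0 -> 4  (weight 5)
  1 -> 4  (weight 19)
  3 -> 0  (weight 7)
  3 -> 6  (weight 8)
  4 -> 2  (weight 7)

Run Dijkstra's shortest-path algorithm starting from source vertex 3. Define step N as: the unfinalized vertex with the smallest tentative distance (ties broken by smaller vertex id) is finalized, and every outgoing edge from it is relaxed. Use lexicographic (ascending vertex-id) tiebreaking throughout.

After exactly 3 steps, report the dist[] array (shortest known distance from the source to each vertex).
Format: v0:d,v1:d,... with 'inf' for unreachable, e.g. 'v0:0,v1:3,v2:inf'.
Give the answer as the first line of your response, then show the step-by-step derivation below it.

v0:7,v1:inf,v2:inf,v3:0,v4:12,v5:inf,v6:8

step 1: dist = v0:7,v1:inf,v2:inf,v3:0,v4:inf,v5:inf,v6:8
step 2: dist = v0:7,v1:inf,v2:inf,v3:0,v4:12,v5:inf,v6:8
step 3: dist = v0:7,v1:inf,v2:inf,v3:0,v4:12,v5:inf,v6:8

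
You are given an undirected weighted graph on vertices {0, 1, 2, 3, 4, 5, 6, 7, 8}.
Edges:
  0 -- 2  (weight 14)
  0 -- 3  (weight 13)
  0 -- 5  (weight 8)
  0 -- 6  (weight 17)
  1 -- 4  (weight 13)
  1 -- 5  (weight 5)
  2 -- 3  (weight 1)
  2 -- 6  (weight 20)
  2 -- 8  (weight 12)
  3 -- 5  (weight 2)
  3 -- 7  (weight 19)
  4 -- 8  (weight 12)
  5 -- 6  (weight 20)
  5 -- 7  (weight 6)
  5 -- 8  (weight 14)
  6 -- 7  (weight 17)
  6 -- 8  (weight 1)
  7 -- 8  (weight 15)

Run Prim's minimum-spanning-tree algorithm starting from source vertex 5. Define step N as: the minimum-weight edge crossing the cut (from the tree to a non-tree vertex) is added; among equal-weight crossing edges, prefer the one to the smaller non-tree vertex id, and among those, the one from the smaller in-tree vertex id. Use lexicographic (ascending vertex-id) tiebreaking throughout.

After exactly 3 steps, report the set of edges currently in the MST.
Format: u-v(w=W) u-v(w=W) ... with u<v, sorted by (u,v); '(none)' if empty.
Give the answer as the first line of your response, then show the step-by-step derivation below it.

1-5(w=5) 2-3(w=1) 3-5(w=2)

step 1: add edge 3-5 (w=2); MST = {3-5(w=2)}
step 2: add edge 2-3 (w=1); MST = {2-3(w=1) 3-5(w=2)}
step 3: add edge 1-5 (w=5); MST = {1-5(w=5) 2-3(w=1) 3-5(w=2)}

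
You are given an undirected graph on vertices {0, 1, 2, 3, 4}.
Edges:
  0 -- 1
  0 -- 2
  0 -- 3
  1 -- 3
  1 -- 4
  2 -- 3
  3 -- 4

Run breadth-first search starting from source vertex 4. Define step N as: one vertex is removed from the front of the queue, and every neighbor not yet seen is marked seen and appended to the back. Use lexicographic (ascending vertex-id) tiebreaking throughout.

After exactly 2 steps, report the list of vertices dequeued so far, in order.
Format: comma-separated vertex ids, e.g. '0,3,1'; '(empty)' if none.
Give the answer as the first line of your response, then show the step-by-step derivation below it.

4,1

step 1: dequeue 4; queue=[1,3]; order=4
step 2: dequeue 1; queue=[3,0]; order=4,1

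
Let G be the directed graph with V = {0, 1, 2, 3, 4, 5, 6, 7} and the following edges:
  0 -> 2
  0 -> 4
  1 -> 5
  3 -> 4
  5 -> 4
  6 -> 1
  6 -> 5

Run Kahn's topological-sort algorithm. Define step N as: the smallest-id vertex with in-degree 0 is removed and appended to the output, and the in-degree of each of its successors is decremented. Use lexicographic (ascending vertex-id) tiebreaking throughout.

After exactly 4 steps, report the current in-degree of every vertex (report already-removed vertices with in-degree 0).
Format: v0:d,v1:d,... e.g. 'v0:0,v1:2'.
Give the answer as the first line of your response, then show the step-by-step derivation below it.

v0:0,v1:0,v2:0,v3:0,v4:1,v5:1,v6:0,v7:0

step 1: output 0; order=[0]; indeg=(0,1,0,0,2,2,0,0)
step 2: output 2; order=[0,2]; indeg=(0,1,0,0,2,2,0,0)
step 3: output 3; order=[0,2,3]; indeg=(0,1,0,0,1,2,0,0)
step 4: output 6; order=[0,2,3,6]; indeg=(0,0,0,0,1,1,0,0)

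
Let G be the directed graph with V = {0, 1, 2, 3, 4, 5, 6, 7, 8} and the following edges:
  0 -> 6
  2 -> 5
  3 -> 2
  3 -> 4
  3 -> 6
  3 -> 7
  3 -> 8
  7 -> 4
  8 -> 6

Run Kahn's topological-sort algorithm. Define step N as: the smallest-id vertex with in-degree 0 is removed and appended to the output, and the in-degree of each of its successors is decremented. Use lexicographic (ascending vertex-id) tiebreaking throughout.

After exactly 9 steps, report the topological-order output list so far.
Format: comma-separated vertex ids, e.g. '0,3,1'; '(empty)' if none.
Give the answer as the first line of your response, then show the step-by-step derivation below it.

0,1,3,2,5,7,4,8,6

step 1: output 0; order=[0]; indeg=(0,0,1,0,2,1,2,1,1)
step 2: output 1; order=[0,1]; indeg=(0,0,1,0,2,1,2,1,1)
step 3: output 3; order=[0,1,3]; indeg=(0,0,0,0,1,1,1,0,0)
step 4: output 2; order=[0,1,3,2]; indeg=(0,0,0,0,1,0,1,0,0)
step 5: output 5; order=[0,1,3,2,5]; indeg=(0,0,0,0,1,0,1,0,0)
step 6: output 7; order=[0,1,3,2,5,7]; indeg=(0,0,0,0,0,0,1,0,0)
step 7: output 4; order=[0,1,3,2,5,7,4]; indeg=(0,0,0,0,0,0,1,0,0)
step 8: output 8; order=[0,1,3,2,5,7,4,8]; indeg=(0,0,0,0,0,0,0,0,0)
step 9: output 6; order=[0,1,3,2,5,7,4,8,6]; indeg=(0,0,0,0,0,0,0,0,0)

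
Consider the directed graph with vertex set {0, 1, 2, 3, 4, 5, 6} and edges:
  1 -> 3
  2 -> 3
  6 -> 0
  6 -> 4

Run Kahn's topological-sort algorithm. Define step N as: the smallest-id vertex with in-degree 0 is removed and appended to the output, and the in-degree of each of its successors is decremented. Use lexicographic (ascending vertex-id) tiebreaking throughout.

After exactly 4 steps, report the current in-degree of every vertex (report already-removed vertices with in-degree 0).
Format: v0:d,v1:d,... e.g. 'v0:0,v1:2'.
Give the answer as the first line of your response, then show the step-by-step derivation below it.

v0:1,v1:0,v2:0,v3:0,v4:1,v5:0,v6:0

step 1: output 1; order=[1]; indeg=(1,0,0,1,1,0,0)
step 2: output 2; order=[1,2]; indeg=(1,0,0,0,1,0,0)
step 3: output 3; order=[1,2,3]; indeg=(1,0,0,0,1,0,0)
step 4: output 5; order=[1,2,3,5]; indeg=(1,0,0,0,1,0,0)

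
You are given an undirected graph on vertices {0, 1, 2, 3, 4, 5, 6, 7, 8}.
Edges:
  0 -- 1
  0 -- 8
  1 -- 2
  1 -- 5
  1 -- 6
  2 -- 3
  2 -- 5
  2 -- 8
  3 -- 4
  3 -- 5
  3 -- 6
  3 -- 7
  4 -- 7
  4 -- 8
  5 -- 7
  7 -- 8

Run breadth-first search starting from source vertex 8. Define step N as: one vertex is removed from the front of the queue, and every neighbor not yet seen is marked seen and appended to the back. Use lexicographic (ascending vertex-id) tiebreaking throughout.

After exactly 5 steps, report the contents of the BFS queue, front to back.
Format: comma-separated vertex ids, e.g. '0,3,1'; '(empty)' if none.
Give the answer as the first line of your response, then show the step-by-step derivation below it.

1,3,5

step 1: dequeue 8; queue=[0,2,4,7]; order=8
step 2: dequeue 0; queue=[2,4,7,1]; order=8,0
step 3: dequeue 2; queue=[4,7,1,3,5]; order=8,0,2
step 4: dequeue 4; queue=[7,1,3,5]; order=8,0,2,4
step 5: dequeue 7; queue=[1,3,5]; order=8,0,2,4,7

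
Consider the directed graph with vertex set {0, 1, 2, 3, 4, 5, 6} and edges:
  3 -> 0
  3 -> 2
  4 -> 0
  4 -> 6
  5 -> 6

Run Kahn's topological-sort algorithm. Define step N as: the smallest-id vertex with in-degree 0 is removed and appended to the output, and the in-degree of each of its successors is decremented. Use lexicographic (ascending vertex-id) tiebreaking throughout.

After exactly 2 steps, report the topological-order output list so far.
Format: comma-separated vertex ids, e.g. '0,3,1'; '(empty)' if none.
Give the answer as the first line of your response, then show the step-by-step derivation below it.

1,3

step 1: output 1; order=[1]; indeg=(2,0,1,0,0,0,2)
step 2: output 3; order=[1,3]; indeg=(1,0,0,0,0,0,2)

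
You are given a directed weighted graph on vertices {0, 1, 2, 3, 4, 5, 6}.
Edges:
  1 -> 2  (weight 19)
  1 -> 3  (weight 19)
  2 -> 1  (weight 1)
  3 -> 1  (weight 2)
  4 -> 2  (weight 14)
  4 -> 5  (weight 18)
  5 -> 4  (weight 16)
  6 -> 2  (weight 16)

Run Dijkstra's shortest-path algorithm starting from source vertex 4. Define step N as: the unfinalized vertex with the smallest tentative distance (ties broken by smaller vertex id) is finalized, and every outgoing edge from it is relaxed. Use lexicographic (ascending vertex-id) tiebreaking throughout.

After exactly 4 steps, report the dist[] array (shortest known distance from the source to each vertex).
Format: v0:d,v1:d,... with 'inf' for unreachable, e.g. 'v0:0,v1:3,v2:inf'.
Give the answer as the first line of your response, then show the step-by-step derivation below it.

v0:inf,v1:15,v2:14,v3:34,v4:0,v5:18,v6:inf

step 1: dist = v0:inf,v1:inf,v2:14,v3:inf,v4:0,v5:18,v6:inf
step 2: dist = v0:inf,v1:15,v2:14,v3:inf,v4:0,v5:18,v6:inf
step 3: dist = v0:inf,v1:15,v2:14,v3:34,v4:0,v5:18,v6:inf
step 4: dist = v0:inf,v1:15,v2:14,v3:34,v4:0,v5:18,v6:inf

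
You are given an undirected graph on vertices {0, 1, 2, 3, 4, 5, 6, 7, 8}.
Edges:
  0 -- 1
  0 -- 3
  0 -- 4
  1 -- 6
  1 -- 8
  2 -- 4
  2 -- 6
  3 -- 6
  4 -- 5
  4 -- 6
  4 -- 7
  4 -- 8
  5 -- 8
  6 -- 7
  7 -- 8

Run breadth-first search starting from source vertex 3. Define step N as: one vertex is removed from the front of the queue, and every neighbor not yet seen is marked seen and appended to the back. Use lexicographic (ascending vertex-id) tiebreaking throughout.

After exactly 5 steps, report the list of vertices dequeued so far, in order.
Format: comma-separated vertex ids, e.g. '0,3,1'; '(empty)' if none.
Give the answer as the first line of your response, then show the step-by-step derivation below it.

3,0,6,1,4

step 1: dequeue 3; queue=[0,6]; order=3
step 2: dequeue 0; queue=[6,1,4]; order=3,0
step 3: dequeue 6; queue=[1,4,2,7]; order=3,0,6
step 4: dequeue 1; queue=[4,2,7,8]; order=3,0,6,1
step 5: dequeue 4; queue=[2,7,8,5]; order=3,0,6,1,4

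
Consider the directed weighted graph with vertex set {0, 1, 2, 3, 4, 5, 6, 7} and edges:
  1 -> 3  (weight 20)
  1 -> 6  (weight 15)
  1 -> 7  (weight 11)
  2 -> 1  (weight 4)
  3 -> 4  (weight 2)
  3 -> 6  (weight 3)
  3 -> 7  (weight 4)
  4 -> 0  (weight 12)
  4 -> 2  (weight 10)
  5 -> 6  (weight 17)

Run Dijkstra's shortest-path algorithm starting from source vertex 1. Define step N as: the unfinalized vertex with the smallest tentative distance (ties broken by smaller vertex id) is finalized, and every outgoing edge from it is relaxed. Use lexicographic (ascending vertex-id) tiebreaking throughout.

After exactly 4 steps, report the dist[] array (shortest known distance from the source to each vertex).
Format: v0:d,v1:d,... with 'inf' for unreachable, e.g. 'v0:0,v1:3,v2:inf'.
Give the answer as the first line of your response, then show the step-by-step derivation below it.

v0:inf,v1:0,v2:inf,v3:20,v4:22,v5:inf,v6:15,v7:11

step 1: dist = v0:inf,v1:0,v2:inf,v3:20,v4:inf,v5:inf,v6:15,v7:11
step 2: dist = v0:inf,v1:0,v2:inf,v3:20,v4:inf,v5:inf,v6:15,v7:11
step 3: dist = v0:inf,v1:0,v2:inf,v3:20,v4:inf,v5:inf,v6:15,v7:11
step 4: dist = v0:inf,v1:0,v2:inf,v3:20,v4:22,v5:inf,v6:15,v7:11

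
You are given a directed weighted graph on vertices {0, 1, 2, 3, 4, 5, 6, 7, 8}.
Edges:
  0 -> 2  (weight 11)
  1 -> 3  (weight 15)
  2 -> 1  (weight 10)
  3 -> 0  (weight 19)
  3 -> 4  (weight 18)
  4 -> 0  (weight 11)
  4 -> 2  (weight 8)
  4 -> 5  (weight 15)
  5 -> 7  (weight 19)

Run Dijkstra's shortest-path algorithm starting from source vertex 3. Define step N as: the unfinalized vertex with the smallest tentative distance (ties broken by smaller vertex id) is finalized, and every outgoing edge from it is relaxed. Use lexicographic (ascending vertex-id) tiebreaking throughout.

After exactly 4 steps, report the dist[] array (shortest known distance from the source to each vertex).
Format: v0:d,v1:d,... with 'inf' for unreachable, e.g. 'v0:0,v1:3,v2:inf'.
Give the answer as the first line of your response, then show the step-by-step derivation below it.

v0:19,v1:36,v2:26,v3:0,v4:18,v5:33,v6:inf,v7:inf,v8:inf

step 1: dist = v0:19,v1:inf,v2:inf,v3:0,v4:18,v5:inf,v6:inf,v7:inf,v8:inf
step 2: dist = v0:19,v1:inf,v2:26,v3:0,v4:18,v5:33,v6:inf,v7:inf,v8:inf
step 3: dist = v0:19,v1:inf,v2:26,v3:0,v4:18,v5:33,v6:inf,v7:inf,v8:inf
step 4: dist = v0:19,v1:36,v2:26,v3:0,v4:18,v5:33,v6:inf,v7:inf,v8:inf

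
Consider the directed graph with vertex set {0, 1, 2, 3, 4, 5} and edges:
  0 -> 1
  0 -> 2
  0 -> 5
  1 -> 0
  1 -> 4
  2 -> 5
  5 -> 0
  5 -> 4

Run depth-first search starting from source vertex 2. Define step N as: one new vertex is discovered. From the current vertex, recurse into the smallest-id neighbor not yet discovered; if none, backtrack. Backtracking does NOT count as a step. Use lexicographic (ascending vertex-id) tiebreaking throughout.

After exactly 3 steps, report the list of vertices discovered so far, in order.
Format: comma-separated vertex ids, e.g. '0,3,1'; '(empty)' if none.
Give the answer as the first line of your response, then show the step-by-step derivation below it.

2,5,0

step 1: discover 2; path=2; order=2
step 2: discover 5; path=2>5; order=2,5
step 3: discover 0; path=2>5>0; order=2,5,0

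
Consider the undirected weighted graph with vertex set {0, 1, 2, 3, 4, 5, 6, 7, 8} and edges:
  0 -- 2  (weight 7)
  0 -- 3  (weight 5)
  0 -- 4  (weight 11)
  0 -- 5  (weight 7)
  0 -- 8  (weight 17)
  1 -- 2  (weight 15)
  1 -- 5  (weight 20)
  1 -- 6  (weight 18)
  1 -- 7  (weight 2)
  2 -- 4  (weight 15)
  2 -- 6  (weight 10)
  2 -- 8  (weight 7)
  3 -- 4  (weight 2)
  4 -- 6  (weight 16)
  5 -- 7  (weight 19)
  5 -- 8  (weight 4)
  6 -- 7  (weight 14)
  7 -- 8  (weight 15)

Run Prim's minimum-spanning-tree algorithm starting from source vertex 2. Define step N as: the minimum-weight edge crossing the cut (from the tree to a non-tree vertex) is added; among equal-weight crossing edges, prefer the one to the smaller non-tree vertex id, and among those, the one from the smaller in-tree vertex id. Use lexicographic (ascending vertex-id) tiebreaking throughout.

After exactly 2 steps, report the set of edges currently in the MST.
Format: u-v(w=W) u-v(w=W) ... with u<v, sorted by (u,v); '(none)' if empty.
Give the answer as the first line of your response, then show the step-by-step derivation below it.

0-2(w=7) 0-3(w=5)

step 1: add edge 0-2 (w=7); MST = {0-2(w=7)}
step 2: add edge 0-3 (w=5); MST = {0-2(w=7) 0-3(w=5)}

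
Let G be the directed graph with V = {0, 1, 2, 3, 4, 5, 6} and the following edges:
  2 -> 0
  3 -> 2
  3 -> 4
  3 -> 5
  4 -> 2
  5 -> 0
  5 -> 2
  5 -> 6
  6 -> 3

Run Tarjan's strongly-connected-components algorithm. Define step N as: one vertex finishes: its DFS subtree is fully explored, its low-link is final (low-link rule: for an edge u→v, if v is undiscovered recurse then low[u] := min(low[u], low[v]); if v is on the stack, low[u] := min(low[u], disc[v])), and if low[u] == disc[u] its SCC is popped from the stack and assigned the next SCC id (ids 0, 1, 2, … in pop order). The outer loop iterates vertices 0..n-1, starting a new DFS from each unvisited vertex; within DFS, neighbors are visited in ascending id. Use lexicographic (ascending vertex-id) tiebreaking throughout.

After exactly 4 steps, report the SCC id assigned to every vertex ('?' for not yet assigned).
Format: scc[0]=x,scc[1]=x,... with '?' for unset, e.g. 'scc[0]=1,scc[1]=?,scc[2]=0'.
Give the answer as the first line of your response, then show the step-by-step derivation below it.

scc[0]=0,scc[1]=1,scc[2]=2,scc[3]=?,scc[4]=3,scc[5]=?,scc[6]=?

step 1: low=(low[0]=0,low[1]=?,low[2]=?,low[3]=?,low[4]=?,low[5]=?,low[6]=?); scc=(scc[0]=0,scc[1]=?,scc[2]=?,scc[3]=?,scc[4]=?,scc[5]=?,scc[6]=?)
step 2: low=(low[0]=0,low[1]=1,low[2]=?,low[3]=?,low[4]=?,low[5]=?,low[6]=?); scc=(scc[0]=0,scc[1]=1,scc[2]=?,scc[3]=?,scc[4]=?,scc[5]=?,scc[6]=?)
step 3: low=(low[0]=0,low[1]=1,low[2]=2,low[3]=?,low[4]=?,low[5]=?,low[6]=?); scc=(scc[0]=0,scc[1]=1,scc[2]=2,scc[3]=?,scc[4]=?,scc[5]=?,scc[6]=?)
step 4: low=(low[0]=0,low[1]=1,low[2]=2,low[3]=3,low[4]=4,low[5]=?,low[6]=?); scc=(scc[0]=0,scc[1]=1,scc[2]=2,scc[3]=?,scc[4]=3,scc[5]=?,scc[6]=?)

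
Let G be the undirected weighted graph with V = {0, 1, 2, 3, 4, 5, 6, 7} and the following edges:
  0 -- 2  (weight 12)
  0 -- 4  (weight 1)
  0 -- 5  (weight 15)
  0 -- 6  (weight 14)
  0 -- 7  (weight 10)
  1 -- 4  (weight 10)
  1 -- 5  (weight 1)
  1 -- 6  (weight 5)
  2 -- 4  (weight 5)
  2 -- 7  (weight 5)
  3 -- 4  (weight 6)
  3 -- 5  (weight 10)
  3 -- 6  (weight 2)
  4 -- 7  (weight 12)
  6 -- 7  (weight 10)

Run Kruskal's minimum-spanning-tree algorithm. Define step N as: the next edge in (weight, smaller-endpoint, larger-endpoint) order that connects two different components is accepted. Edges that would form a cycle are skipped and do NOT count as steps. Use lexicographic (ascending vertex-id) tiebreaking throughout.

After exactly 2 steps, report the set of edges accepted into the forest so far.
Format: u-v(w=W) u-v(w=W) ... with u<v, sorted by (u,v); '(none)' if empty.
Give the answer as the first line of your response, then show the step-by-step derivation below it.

0-4(w=1) 1-5(w=1)

step 1: add edge 0-4 (w=1); MST = {0-4(w=1)}
step 2: add edge 1-5 (w=1); MST = {0-4(w=1) 1-5(w=1)}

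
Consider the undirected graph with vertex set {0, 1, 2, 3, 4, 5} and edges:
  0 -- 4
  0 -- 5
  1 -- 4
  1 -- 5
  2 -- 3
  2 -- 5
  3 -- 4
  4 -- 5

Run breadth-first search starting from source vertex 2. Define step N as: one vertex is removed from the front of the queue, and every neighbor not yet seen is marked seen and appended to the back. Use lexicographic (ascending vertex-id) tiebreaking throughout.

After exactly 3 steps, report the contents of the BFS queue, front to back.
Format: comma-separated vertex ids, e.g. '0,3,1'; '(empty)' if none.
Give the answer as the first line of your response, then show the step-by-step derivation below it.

4,0,1

step 1: dequeue 2; queue=[3,5]; order=2
step 2: dequeue 3; queue=[5,4]; order=2,3
step 3: dequeue 5; queue=[4,0,1]; order=2,3,5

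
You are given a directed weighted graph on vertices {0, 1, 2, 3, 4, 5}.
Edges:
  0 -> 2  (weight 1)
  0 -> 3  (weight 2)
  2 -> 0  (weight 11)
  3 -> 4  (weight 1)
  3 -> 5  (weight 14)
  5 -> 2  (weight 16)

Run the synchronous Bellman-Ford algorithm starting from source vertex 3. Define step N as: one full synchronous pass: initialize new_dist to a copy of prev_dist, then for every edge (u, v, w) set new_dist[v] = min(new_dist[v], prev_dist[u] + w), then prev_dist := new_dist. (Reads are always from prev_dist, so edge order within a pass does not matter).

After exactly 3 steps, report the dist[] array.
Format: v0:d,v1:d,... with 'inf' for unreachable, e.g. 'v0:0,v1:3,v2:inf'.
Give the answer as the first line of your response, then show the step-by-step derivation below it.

v0:41,v1:inf,v2:30,v3:0,v4:1,v5:14

step 1: dist = v0:inf,v1:inf,v2:inf,v3:0,v4:1,v5:14
step 2: dist = v0:inf,v1:inf,v2:30,v3:0,v4:1,v5:14
step 3: dist = v0:41,v1:inf,v2:30,v3:0,v4:1,v5:14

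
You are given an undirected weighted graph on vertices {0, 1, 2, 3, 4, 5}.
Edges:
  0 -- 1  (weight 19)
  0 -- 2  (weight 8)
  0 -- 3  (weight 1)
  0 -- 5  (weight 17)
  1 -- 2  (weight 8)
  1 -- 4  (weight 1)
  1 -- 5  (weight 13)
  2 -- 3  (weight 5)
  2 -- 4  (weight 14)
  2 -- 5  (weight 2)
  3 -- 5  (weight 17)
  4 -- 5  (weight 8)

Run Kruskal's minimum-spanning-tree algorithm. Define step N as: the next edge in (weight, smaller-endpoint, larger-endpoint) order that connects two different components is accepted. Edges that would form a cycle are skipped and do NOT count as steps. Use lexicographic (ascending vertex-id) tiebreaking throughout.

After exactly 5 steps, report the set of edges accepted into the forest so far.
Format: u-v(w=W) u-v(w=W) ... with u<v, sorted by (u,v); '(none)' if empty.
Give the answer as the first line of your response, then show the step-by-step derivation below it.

0-3(w=1) 1-2(w=8) 1-4(w=1) 2-3(w=5) 2-5(w=2)

step 1: add edge 0-3 (w=1); MST = {0-3(w=1)}
step 2: add edge 1-4 (w=1); MST = {0-3(w=1) 1-4(w=1)}
step 3: add edge 2-5 (w=2); MST = {0-3(w=1) 1-4(w=1) 2-5(w=2)}
step 4: add edge 2-3 (w=5); MST = {0-3(w=1) 1-4(w=1) 2-3(w=5) 2-5(w=2)}
step 5: add edge 1-2 (w=8); MST = {0-3(w=1) 1-2(w=8) 1-4(w=1) 2-3(w=5) 2-5(w=2)}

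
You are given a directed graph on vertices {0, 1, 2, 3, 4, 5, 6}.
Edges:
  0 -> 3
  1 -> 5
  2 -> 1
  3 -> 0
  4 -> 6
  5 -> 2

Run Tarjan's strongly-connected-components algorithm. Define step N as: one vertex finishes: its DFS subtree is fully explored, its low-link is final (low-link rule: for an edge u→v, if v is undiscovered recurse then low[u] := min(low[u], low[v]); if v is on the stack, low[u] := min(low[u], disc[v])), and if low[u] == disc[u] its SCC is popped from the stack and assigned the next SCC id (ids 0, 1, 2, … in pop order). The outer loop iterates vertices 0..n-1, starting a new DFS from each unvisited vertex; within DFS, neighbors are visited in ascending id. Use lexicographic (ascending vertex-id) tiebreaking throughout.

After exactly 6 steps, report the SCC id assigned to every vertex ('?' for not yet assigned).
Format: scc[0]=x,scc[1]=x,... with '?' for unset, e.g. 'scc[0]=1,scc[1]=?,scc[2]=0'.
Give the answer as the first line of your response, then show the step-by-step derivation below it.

scc[0]=0,scc[1]=1,scc[2]=1,scc[3]=0,scc[4]=?,scc[5]=1,scc[6]=2

step 1: low=(low[0]=0,low[1]=?,low[2]=?,low[3]=0,low[4]=?,low[5]=?,low[6]=?); scc=(scc[0]=?,scc[1]=?,scc[2]=?,scc[3]=?,scc[4]=?,scc[5]=?,scc[6]=?)
step 2: low=(low[0]=0,low[1]=?,low[2]=?,low[3]=0,low[4]=?,low[5]=?,low[6]=?); scc=(scc[0]=0,scc[1]=?,scc[2]=?,scc[3]=0,scc[4]=?,scc[5]=?,scc[6]=?)
step 3: low=(low[0]=0,low[1]=2,low[2]=2,low[3]=0,low[4]=?,low[5]=3,low[6]=?); scc=(scc[0]=0,scc[1]=?,scc[2]=?,scc[3]=0,scc[4]=?,scc[5]=?,scc[6]=?)
step 4: low=(low[0]=0,low[1]=2,low[2]=2,low[3]=0,low[4]=?,low[5]=2,low[6]=?); scc=(scc[0]=0,scc[1]=?,scc[2]=?,scc[3]=0,scc[4]=?,scc[5]=?,scc[6]=?)
step 5: low=(low[0]=0,low[1]=2,low[2]=2,low[3]=0,low[4]=?,low[5]=2,low[6]=?); scc=(scc[0]=0,scc[1]=1,scc[2]=1,scc[3]=0,scc[4]=?,scc[5]=1,scc[6]=?)
step 6: low=(low[0]=0,low[1]=2,low[2]=2,low[3]=0,low[4]=5,low[5]=2,low[6]=6); scc=(scc[0]=0,scc[1]=1,scc[2]=1,scc[3]=0,scc[4]=?,scc[5]=1,scc[6]=2)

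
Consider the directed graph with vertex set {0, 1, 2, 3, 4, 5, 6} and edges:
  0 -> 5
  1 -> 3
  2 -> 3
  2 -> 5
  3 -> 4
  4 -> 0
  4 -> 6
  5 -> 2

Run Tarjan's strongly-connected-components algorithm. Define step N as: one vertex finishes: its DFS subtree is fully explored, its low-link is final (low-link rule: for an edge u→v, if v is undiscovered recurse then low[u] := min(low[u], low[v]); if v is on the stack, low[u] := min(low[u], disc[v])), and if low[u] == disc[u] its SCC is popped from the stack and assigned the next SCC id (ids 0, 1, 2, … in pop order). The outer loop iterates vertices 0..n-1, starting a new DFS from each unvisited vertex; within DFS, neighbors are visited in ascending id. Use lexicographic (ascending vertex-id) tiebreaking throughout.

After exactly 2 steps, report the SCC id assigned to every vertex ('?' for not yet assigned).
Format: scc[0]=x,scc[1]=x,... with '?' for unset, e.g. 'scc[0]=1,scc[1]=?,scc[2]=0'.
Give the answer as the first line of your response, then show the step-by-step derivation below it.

scc[0]=?,scc[1]=?,scc[2]=?,scc[3]=?,scc[4]=?,scc[5]=?,scc[6]=0

step 1: low=(low[0]=0,low[1]=?,low[2]=2,low[3]=3,low[4]=0,low[5]=1,low[6]=5); scc=(scc[0]=?,scc[1]=?,scc[2]=?,scc[3]=?,scc[4]=?,scc[5]=?,scc[6]=0)
step 2: low=(low[0]=0,low[1]=?,low[2]=2,low[3]=3,low[4]=0,low[5]=1,low[6]=5); scc=(scc[0]=?,scc[1]=?,scc[2]=?,scc[3]=?,scc[4]=?,scc[5]=?,scc[6]=0)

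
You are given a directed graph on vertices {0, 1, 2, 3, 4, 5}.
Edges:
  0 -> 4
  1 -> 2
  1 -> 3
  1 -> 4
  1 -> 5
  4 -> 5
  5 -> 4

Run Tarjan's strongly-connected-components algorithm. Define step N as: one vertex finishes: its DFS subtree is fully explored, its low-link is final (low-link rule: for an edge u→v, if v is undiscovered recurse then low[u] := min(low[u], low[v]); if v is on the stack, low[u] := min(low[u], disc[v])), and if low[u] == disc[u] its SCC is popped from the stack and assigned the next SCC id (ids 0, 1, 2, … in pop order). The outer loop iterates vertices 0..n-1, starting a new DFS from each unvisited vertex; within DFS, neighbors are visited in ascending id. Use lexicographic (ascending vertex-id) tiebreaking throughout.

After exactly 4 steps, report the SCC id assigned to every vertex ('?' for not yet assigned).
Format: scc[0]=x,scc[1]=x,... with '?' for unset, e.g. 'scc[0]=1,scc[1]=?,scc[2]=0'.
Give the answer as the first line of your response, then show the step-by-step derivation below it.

scc[0]=1,scc[1]=?,scc[2]=2,scc[3]=?,scc[4]=0,scc[5]=0

step 1: low=(low[0]=0,low[1]=?,low[2]=?,low[3]=?,low[4]=1,low[5]=1); scc=(scc[0]=?,scc[1]=?,scc[2]=?,scc[3]=?,scc[4]=?,scc[5]=?)
step 2: low=(low[0]=0,low[1]=?,low[2]=?,low[3]=?,low[4]=1,low[5]=1); scc=(scc[0]=?,scc[1]=?,scc[2]=?,scc[3]=?,scc[4]=0,scc[5]=0)
step 3: low=(low[0]=0,low[1]=?,low[2]=?,low[3]=?,low[4]=1,low[5]=1); scc=(scc[0]=1,scc[1]=?,scc[2]=?,scc[3]=?,scc[4]=0,scc[5]=0)
step 4: low=(low[0]=0,low[1]=3,low[2]=4,low[3]=?,low[4]=1,low[5]=1); scc=(scc[0]=1,scc[1]=?,scc[2]=2,scc[3]=?,scc[4]=0,scc[5]=0)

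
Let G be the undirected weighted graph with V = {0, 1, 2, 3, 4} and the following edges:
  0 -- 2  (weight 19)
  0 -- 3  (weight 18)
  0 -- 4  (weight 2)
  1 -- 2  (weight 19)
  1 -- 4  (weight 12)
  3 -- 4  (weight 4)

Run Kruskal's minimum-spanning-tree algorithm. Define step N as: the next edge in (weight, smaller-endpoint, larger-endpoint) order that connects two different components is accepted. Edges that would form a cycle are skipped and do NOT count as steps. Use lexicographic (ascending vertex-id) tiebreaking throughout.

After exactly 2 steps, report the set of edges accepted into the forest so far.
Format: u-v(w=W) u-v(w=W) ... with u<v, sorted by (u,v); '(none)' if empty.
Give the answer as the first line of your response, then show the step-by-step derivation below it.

0-4(w=2) 3-4(w=4)

step 1: add edge 0-4 (w=2); MST = {0-4(w=2)}
step 2: add edge 3-4 (w=4); MST = {0-4(w=2) 3-4(w=4)}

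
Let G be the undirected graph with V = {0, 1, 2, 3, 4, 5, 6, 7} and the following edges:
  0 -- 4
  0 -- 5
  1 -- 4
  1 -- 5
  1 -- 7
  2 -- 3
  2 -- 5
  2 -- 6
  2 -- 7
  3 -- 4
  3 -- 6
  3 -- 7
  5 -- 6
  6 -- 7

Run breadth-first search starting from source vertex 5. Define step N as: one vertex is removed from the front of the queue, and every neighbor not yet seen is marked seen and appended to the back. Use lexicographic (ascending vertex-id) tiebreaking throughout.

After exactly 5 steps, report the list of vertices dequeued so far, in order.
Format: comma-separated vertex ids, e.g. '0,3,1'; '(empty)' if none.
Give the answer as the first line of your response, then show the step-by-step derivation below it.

5,0,1,2,6

step 1: dequeue 5; queue=[0,1,2,6]; order=5
step 2: dequeue 0; queue=[1,2,6,4]; order=5,0
step 3: dequeue 1; queue=[2,6,4,7]; order=5,0,1
step 4: dequeue 2; queue=[6,4,7,3]; order=5,0,1,2
step 5: dequeue 6; queue=[4,7,3]; order=5,0,1,2,6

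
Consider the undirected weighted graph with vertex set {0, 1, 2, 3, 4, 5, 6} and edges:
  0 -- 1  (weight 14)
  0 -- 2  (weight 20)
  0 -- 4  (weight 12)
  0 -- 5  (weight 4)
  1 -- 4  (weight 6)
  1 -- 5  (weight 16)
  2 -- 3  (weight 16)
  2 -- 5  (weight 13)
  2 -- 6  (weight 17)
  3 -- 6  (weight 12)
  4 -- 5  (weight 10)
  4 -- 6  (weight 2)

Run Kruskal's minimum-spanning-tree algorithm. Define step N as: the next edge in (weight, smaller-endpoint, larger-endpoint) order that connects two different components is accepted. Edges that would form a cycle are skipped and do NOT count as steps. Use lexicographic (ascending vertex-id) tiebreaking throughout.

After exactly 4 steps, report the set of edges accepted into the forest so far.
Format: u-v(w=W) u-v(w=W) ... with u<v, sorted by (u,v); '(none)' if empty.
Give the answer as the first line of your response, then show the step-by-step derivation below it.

0-5(w=4) 1-4(w=6) 4-5(w=10) 4-6(w=2)

step 1: add edge 4-6 (w=2); MST = {4-6(w=2)}
step 2: add edge 0-5 (w=4); MST = {0-5(w=4) 4-6(w=2)}
step 3: add edge 1-4 (w=6); MST = {0-5(w=4) 1-4(w=6) 4-6(w=2)}
step 4: add edge 4-5 (w=10); MST = {0-5(w=4) 1-4(w=6) 4-5(w=10) 4-6(w=2)}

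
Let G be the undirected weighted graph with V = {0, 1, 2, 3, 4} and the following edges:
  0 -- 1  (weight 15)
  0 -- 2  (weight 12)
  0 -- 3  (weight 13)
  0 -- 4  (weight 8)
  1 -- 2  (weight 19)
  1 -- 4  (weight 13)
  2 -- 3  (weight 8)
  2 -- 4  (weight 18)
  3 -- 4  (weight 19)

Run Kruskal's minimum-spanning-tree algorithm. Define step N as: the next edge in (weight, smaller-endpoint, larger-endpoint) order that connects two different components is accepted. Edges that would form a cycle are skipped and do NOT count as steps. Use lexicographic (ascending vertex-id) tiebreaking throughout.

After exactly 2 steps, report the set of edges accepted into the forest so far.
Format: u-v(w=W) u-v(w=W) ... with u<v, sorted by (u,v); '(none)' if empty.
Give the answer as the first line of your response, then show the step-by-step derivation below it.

0-4(w=8) 2-3(w=8)

step 1: add edge 0-4 (w=8); MST = {0-4(w=8)}
step 2: add edge 2-3 (w=8); MST = {0-4(w=8) 2-3(w=8)}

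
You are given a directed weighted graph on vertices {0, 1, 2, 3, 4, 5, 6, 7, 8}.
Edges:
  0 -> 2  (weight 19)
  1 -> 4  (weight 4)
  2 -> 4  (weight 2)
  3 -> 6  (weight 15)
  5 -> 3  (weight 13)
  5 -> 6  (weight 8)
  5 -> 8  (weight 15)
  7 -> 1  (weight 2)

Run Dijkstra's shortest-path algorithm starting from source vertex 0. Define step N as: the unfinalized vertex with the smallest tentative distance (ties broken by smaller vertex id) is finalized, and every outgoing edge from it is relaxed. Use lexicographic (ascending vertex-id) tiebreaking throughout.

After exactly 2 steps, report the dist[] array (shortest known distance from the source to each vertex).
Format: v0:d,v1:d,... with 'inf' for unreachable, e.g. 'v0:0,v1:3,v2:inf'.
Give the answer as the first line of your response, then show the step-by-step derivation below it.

v0:0,v1:inf,v2:19,v3:inf,v4:21,v5:inf,v6:inf,v7:inf,v8:inf

step 1: dist = v0:0,v1:inf,v2:19,v3:inf,v4:inf,v5:inf,v6:inf,v7:inf,v8:inf
step 2: dist = v0:0,v1:inf,v2:19,v3:inf,v4:21,v5:inf,v6:inf,v7:inf,v8:inf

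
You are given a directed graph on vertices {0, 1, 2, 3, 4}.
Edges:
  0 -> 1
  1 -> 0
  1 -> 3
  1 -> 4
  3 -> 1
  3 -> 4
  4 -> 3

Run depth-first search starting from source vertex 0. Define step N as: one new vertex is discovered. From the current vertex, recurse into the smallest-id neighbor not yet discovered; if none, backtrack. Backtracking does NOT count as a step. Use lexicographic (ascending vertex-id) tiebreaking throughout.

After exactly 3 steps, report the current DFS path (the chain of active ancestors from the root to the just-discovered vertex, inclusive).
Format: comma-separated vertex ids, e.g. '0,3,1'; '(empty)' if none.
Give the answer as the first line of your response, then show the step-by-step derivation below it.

0,1,3

step 1: discover 0; path=0; order=0
step 2: discover 1; path=0>1; order=0,1
step 3: discover 3; path=0>1>3; order=0,1,3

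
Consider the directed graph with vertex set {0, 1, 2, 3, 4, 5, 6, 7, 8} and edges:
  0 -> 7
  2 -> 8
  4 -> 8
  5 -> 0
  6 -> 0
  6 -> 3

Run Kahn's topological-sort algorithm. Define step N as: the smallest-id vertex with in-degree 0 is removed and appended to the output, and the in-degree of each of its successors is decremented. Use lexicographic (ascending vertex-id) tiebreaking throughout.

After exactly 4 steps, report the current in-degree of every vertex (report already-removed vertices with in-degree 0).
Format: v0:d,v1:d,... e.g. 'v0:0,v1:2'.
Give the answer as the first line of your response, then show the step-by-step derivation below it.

v0:1,v1:0,v2:0,v3:1,v4:0,v5:0,v6:0,v7:1,v8:0

step 1: output 1; order=[1]; indeg=(2,0,0,1,0,0,0,1,2)
step 2: output 2; order=[1,2]; indeg=(2,0,0,1,0,0,0,1,1)
step 3: output 4; order=[1,2,4]; indeg=(2,0,0,1,0,0,0,1,0)
step 4: output 5; order=[1,2,4,5]; indeg=(1,0,0,1,0,0,0,1,0)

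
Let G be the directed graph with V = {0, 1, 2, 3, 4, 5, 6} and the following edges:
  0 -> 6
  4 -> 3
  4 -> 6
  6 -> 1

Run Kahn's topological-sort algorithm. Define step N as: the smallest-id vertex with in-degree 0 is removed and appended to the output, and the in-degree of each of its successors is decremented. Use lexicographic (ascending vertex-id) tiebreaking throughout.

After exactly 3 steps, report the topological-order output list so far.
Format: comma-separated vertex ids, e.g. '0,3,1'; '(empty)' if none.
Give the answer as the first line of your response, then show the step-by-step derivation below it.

0,2,4

step 1: output 0; order=[0]; indeg=(0,1,0,1,0,0,1)
step 2: output 2; order=[0,2]; indeg=(0,1,0,1,0,0,1)
step 3: output 4; order=[0,2,4]; indeg=(0,1,0,0,0,0,0)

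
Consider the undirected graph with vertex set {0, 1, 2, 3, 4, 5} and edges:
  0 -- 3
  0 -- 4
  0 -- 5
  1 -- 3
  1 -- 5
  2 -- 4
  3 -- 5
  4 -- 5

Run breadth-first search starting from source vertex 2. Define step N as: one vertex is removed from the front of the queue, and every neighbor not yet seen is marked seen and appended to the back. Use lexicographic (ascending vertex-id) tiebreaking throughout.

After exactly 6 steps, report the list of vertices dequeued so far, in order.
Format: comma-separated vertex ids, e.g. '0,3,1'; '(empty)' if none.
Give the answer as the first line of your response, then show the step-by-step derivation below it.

2,4,0,5,3,1

step 1: dequeue 2; queue=[4]; order=2
step 2: dequeue 4; queue=[0,5]; order=2,4
step 3: dequeue 0; queue=[5,3]; order=2,4,0
step 4: dequeue 5; queue=[3,1]; order=2,4,0,5
step 5: dequeue 3; queue=[1]; order=2,4,0,5,3
step 6: dequeue 1; queue=[(empty)]; order=2,4,0,5,3,1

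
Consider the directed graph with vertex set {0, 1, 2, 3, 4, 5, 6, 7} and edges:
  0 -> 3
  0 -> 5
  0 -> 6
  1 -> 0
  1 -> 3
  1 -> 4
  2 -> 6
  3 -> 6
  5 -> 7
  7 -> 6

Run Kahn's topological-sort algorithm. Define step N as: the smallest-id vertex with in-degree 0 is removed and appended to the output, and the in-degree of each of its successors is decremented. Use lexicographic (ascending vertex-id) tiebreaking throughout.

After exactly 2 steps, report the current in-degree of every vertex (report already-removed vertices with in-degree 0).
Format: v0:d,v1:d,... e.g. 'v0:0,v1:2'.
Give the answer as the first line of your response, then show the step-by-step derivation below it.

v0:0,v1:0,v2:0,v3:0,v4:0,v5:0,v6:3,v7:1

step 1: output 1; order=[1]; indeg=(0,0,0,1,0,1,4,1)
step 2: output 0; order=[1,0]; indeg=(0,0,0,0,0,0,3,1)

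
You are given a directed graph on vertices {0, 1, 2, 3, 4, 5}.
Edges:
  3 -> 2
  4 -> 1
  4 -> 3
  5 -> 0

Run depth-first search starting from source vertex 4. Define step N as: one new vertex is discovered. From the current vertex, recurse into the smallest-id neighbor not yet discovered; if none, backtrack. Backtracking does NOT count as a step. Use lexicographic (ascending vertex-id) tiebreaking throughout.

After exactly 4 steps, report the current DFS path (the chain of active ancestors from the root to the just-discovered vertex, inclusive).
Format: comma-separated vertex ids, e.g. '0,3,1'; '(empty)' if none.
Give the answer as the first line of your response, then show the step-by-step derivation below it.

4,3,2

step 1: discover 4; path=4; order=4
step 2: discover 1; path=4>1; order=4,1
step 3: discover 3; path=4>3; order=4,1,3
step 4: discover 2; path=4>3>2; order=4,1,3,2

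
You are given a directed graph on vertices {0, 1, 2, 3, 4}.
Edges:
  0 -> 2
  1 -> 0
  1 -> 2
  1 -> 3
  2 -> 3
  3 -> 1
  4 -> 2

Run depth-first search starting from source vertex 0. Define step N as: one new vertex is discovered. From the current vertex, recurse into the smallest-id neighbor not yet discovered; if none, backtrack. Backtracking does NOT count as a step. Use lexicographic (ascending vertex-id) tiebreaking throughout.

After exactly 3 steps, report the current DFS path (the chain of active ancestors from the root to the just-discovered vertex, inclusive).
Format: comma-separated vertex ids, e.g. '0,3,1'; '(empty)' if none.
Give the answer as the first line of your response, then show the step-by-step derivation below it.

0,2,3

step 1: discover 0; path=0; order=0
step 2: discover 2; path=0>2; order=0,2
step 3: discover 3; path=0>2>3; order=0,2,3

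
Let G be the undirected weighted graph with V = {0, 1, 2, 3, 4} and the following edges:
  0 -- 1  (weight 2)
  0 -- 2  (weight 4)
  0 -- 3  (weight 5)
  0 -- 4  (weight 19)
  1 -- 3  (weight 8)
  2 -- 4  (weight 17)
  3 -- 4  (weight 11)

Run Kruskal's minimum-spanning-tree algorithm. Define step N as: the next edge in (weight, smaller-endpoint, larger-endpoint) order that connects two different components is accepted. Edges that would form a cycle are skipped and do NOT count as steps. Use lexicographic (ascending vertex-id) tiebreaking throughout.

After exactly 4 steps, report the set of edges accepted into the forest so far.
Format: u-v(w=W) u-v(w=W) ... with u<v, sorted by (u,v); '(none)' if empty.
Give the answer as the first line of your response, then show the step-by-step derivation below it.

0-1(w=2) 0-2(w=4) 0-3(w=5) 3-4(w=11)

step 1: add edge 0-1 (w=2); MST = {0-1(w=2)}
step 2: add edge 0-2 (w=4); MST = {0-1(w=2) 0-2(w=4)}
step 3: add edge 0-3 (w=5); MST = {0-1(w=2) 0-2(w=4) 0-3(w=5)}
step 4: add edge 3-4 (w=11); MST = {0-1(w=2) 0-2(w=4) 0-3(w=5) 3-4(w=11)}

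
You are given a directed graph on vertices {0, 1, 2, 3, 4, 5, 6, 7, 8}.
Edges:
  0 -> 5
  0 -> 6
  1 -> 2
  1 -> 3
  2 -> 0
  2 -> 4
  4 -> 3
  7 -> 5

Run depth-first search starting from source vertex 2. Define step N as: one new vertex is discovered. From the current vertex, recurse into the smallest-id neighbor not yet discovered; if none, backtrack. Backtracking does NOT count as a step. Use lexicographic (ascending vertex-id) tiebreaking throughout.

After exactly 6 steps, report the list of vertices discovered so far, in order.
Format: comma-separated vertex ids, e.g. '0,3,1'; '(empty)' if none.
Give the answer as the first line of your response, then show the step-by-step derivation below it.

2,0,5,6,4,3

step 1: discover 2; path=2; order=2
step 2: discover 0; path=2>0; order=2,0
step 3: discover 5; path=2>0>5; order=2,0,5
step 4: discover 6; path=2>0>6; order=2,0,5,6
step 5: discover 4; path=2>4; order=2,0,5,6,4
step 6: discover 3; path=2>4>3; order=2,0,5,6,4,3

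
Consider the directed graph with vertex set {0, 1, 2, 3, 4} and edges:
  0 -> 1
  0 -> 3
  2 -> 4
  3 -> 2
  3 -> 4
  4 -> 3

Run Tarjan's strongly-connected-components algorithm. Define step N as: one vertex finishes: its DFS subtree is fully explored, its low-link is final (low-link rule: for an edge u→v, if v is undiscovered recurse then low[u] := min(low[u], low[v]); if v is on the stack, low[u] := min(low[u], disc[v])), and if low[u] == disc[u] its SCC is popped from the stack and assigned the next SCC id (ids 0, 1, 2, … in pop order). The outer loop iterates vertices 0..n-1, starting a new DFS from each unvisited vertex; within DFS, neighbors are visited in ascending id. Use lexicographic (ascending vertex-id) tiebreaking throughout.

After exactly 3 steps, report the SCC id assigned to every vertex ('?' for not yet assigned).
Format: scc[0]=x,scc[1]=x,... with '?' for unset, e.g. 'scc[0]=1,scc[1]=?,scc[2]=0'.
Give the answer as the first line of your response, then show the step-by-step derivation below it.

scc[0]=?,scc[1]=0,scc[2]=?,scc[3]=?,scc[4]=?

step 1: low=(low[0]=0,low[1]=1,low[2]=?,low[3]=?,low[4]=?); scc=(scc[0]=?,scc[1]=0,scc[2]=?,scc[3]=?,scc[4]=?)
step 2: low=(low[0]=0,low[1]=1,low[2]=3,low[3]=2,low[4]=2); scc=(scc[0]=?,scc[1]=0,scc[2]=?,scc[3]=?,scc[4]=?)
step 3: low=(low[0]=0,low[1]=1,low[2]=2,low[3]=2,low[4]=2); scc=(scc[0]=?,scc[1]=0,scc[2]=?,scc[3]=?,scc[4]=?)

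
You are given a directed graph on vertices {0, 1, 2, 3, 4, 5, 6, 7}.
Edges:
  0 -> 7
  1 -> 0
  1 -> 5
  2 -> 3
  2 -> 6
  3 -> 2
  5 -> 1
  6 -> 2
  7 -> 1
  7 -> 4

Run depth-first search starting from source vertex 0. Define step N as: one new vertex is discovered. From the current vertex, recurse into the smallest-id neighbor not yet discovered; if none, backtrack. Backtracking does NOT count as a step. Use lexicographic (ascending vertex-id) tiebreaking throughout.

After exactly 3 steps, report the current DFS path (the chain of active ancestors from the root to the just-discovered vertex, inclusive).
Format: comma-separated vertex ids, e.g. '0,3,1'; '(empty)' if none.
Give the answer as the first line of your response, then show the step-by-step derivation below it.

0,7,1

step 1: discover 0; path=0; order=0
step 2: discover 7; path=0>7; order=0,7
step 3: discover 1; path=0>7>1; order=0,7,1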